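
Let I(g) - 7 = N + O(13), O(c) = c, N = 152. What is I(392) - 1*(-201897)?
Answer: 202069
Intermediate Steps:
I(g) = 172 (I(g) = 7 + (152 + 13) = 7 + 165 = 172)
I(392) - 1*(-201897) = 172 - 1*(-201897) = 172 + 201897 = 202069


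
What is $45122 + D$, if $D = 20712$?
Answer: $65834$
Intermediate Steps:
$45122 + D = 45122 + 20712 = 65834$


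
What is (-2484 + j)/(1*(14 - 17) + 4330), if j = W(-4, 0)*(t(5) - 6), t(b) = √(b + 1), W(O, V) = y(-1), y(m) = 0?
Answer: -2484/4327 ≈ -0.57407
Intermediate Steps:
W(O, V) = 0
t(b) = √(1 + b)
j = 0 (j = 0*(√(1 + 5) - 6) = 0*(√6 - 6) = 0*(-6 + √6) = 0)
(-2484 + j)/(1*(14 - 17) + 4330) = (-2484 + 0)/(1*(14 - 17) + 4330) = -2484/(1*(-3) + 4330) = -2484/(-3 + 4330) = -2484/4327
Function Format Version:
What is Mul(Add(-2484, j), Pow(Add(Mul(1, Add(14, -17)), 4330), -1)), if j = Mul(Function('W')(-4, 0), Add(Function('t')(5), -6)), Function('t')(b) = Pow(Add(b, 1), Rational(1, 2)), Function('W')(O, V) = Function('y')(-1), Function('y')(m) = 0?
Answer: Rational(-2484, 4327) ≈ -0.57407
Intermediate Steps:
Function('W')(O, V) = 0
Function('t')(b) = Pow(Add(1, b), Rational(1, 2))
j = 0 (j = Mul(0, Add(Pow(Add(1, 5), Rational(1, 2)), -6)) = Mul(0, Add(Pow(6, Rational(1, 2)), -6)) = Mul(0, Add(-6, Pow(6, Rational(1, 2)))) = 0)
Mul(Add(-2484, j), Pow(Add(Mul(1, Add(14, -17)), 4330), -1)) = Mul(Add(-2484, 0), Pow(Add(Mul(1, Add(14, -17)), 4330), -1)) = Mul(-2484, Pow(Add(Mul(1, -3), 4330), -1)) = Mul(-2484, Pow(Add(-3, 4330), -1)) = Mul(-2484, Pow(4327, -1)) = Mul(-2484, Rational(1, 4327)) = Rational(-2484, 4327)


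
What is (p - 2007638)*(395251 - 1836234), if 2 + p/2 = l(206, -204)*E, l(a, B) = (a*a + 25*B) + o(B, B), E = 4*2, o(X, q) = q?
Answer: 2036872699990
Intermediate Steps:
E = 8
l(a, B) = a² + 26*B (l(a, B) = (a*a + 25*B) + B = (a² + 25*B) + B = a² + 26*B)
p = 594108 (p = -4 + 2*((206² + 26*(-204))*8) = -4 + 2*((42436 - 5304)*8) = -4 + 2*(37132*8) = -4 + 2*297056 = -4 + 594112 = 594108)
(p - 2007638)*(395251 - 1836234) = (594108 - 2007638)*(395251 - 1836234) = -1413530*(-1440983) = 2036872699990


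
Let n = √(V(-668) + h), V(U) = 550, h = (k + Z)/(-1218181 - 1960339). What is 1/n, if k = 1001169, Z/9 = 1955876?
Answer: 2*√1374377702544610/1729581947 ≈ 0.042869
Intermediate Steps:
Z = 17602884 (Z = 9*1955876 = 17602884)
h = -18604053/3178520 (h = (1001169 + 17602884)/(-1218181 - 1960339) = 18604053/(-3178520) = 18604053*(-1/3178520) = -18604053/3178520 ≈ -5.8531)
n = √1374377702544610/1589260 (n = √(550 - 18604053/3178520) = √(1729581947/3178520) = √1374377702544610/1589260 ≈ 23.327)
1/n = 1/(√1374377702544610/1589260) = 2*√1374377702544610/1729581947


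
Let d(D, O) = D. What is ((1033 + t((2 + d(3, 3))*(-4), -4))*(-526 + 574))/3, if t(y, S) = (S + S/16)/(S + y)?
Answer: 99185/6 ≈ 16531.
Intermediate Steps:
t(y, S) = 17*S/(16*(S + y)) (t(y, S) = (S + S*(1/16))/(S + y) = (S + S/16)/(S + y) = (17*S/16)/(S + y) = 17*S/(16*(S + y)))
((1033 + t((2 + d(3, 3))*(-4), -4))*(-526 + 574))/3 = ((1033 + (17/16)*(-4)/(-4 + (2 + 3)*(-4)))*(-526 + 574))/3 = ((1033 + (17/16)*(-4)/(-4 + 5*(-4)))*48)*(⅓) = ((1033 + (17/16)*(-4)/(-4 - 20))*48)*(⅓) = ((1033 + (17/16)*(-4)/(-24))*48)*(⅓) = ((1033 + (17/16)*(-4)*(-1/24))*48)*(⅓) = ((1033 + 17/96)*48)*(⅓) = ((99185/96)*48)*(⅓) = (99185/2)*(⅓) = 99185/6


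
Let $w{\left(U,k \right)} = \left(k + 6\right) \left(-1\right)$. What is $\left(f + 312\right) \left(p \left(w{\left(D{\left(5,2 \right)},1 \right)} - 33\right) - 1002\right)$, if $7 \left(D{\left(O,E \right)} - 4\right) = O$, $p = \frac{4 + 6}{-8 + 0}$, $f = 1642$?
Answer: $-1860208$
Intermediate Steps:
$p = - \frac{5}{4}$ ($p = \frac{10}{-8} = 10 \left(- \frac{1}{8}\right) = - \frac{5}{4} \approx -1.25$)
$D{\left(O,E \right)} = 4 + \frac{O}{7}$
$w{\left(U,k \right)} = -6 - k$ ($w{\left(U,k \right)} = \left(6 + k\right) \left(-1\right) = -6 - k$)
$\left(f + 312\right) \left(p \left(w{\left(D{\left(5,2 \right)},1 \right)} - 33\right) - 1002\right) = \left(1642 + 312\right) \left(- \frac{5 \left(\left(-6 - 1\right) - 33\right)}{4} - 1002\right) = 1954 \left(- \frac{5 \left(\left(-6 - 1\right) - 33\right)}{4} - 1002\right) = 1954 \left(- \frac{5 \left(-7 - 33\right)}{4} - 1002\right) = 1954 \left(\left(- \frac{5}{4}\right) \left(-40\right) - 1002\right) = 1954 \left(50 - 1002\right) = 1954 \left(-952\right) = -1860208$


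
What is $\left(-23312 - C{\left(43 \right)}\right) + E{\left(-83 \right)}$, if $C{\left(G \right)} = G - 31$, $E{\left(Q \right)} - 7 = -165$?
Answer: $-23482$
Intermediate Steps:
$E{\left(Q \right)} = -158$ ($E{\left(Q \right)} = 7 - 165 = -158$)
$C{\left(G \right)} = -31 + G$ ($C{\left(G \right)} = G - 31 = -31 + G$)
$\left(-23312 - C{\left(43 \right)}\right) + E{\left(-83 \right)} = \left(-23312 - \left(-31 + 43\right)\right) - 158 = \left(-23312 - 12\right) - 158 = -23324 - 158 = -23482$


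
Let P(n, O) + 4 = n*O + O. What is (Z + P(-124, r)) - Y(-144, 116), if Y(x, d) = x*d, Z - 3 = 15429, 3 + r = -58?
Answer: 39635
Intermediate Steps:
r = -61 (r = -3 - 58 = -61)
Z = 15432 (Z = 3 + 15429 = 15432)
P(n, O) = -4 + O + O*n (P(n, O) = -4 + (n*O + O) = -4 + (O*n + O) = -4 + (O + O*n) = -4 + O + O*n)
Y(x, d) = d*x
(Z + P(-124, r)) - Y(-144, 116) = (15432 + (-4 - 61 - 61*(-124))) - 116*(-144) = (15432 + (-4 - 61 + 7564)) - 1*(-16704) = (15432 + 7499) + 16704 = 22931 + 16704 = 39635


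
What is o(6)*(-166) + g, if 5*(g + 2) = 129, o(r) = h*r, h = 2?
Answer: -9841/5 ≈ -1968.2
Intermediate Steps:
o(r) = 2*r
g = 119/5 (g = -2 + (1/5)*129 = -2 + 129/5 = 119/5 ≈ 23.800)
o(6)*(-166) + g = (2*6)*(-166) + 119/5 = 12*(-166) + 119/5 = -1992 + 119/5 = -9841/5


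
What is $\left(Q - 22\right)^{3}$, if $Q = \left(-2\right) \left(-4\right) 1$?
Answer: $-2744$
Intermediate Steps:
$Q = 8$ ($Q = 8 \cdot 1 = 8$)
$\left(Q - 22\right)^{3} = \left(8 - 22\right)^{3} = \left(-14\right)^{3} = -2744$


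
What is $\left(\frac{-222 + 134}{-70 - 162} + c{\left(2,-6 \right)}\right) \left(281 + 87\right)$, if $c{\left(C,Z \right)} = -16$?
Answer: $- \frac{166704}{29} \approx -5748.4$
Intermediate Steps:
$\left(\frac{-222 + 134}{-70 - 162} + c{\left(2,-6 \right)}\right) \left(281 + 87\right) = \left(\frac{-222 + 134}{-70 - 162} - 16\right) \left(281 + 87\right) = \left(- \frac{88}{-70 - 162} - 16\right) 368 = \left(- \frac{88}{-232} - 16\right) 368 = \left(\left(-88\right) \left(- \frac{1}{232}\right) - 16\right) 368 = \left(\frac{11}{29} - 16\right) 368 = \left(- \frac{453}{29}\right) 368 = - \frac{166704}{29}$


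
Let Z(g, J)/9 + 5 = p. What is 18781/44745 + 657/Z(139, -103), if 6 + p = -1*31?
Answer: -275287/208810 ≈ -1.3184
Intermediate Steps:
p = -37 (p = -6 - 1*31 = -6 - 31 = -37)
Z(g, J) = -378 (Z(g, J) = -45 + 9*(-37) = -45 - 333 = -378)
18781/44745 + 657/Z(139, -103) = 18781/44745 + 657/(-378) = 18781*(1/44745) + 657*(-1/378) = 18781/44745 - 73/42 = -275287/208810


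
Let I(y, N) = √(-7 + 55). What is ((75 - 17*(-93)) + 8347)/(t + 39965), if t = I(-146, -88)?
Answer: 399769895/1597201177 - 40012*√3/1597201177 ≈ 0.25025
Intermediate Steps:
I(y, N) = 4*√3 (I(y, N) = √48 = 4*√3)
t = 4*√3 ≈ 6.9282
((75 - 17*(-93)) + 8347)/(t + 39965) = ((75 - 17*(-93)) + 8347)/(4*√3 + 39965) = ((75 + 1581) + 8347)/(39965 + 4*√3) = (1656 + 8347)/(39965 + 4*√3) = 10003/(39965 + 4*√3)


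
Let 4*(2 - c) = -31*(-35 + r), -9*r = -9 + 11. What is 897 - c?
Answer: 42047/36 ≈ 1168.0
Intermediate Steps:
r = -2/9 (r = -(-9 + 11)/9 = -⅑*2 = -2/9 ≈ -0.22222)
c = -9755/36 (c = 2 - (-31)*(-35 - 2/9)/4 = 2 - (-31)*(-317)/(4*9) = 2 - ¼*9827/9 = 2 - 9827/36 = -9755/36 ≈ -270.97)
897 - c = 897 - 1*(-9755/36) = 897 + 9755/36 = 42047/36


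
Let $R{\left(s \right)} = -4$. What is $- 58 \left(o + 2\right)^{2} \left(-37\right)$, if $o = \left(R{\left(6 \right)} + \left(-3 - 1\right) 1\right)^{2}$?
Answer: $9347976$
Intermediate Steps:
$o = 64$ ($o = \left(-4 + \left(-3 - 1\right) 1\right)^{2} = \left(-4 - 4\right)^{2} = \left(-8\right)^{2} = 64$)
$- 58 \left(o + 2\right)^{2} \left(-37\right) = - 58 \left(64 + 2\right)^{2} \left(-37\right) = - 58 \cdot 66^{2} \left(-37\right) = \left(-58\right) 4356 \left(-37\right) = \left(-252648\right) \left(-37\right) = 9347976$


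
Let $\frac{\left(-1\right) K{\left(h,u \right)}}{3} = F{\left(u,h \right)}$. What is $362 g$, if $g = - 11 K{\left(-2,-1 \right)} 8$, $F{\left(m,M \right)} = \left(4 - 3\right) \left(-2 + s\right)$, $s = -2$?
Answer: $-382272$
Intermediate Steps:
$F{\left(m,M \right)} = -4$ ($F{\left(m,M \right)} = \left(4 - 3\right) \left(-2 - 2\right) = 1 \left(-4\right) = -4$)
$K{\left(h,u \right)} = 12$ ($K{\left(h,u \right)} = \left(-3\right) \left(-4\right) = 12$)
$g = -1056$ ($g = \left(-11\right) 12 \cdot 8 = \left(-132\right) 8 = -1056$)
$362 g = 362 \left(-1056\right) = -382272$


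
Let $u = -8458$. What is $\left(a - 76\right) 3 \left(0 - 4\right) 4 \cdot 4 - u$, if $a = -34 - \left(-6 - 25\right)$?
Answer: $23626$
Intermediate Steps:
$a = -3$ ($a = -34 - -31 = -34 + 31 = -3$)
$\left(a - 76\right) 3 \left(0 - 4\right) 4 \cdot 4 - u = \left(-3 - 76\right) 3 \left(0 - 4\right) 4 \cdot 4 - -8458 = - 79 \cdot 3 \left(\left(-4\right) 4\right) 4 + 8458 = - 79 \cdot 3 \left(-16\right) 4 + 8458 = - 79 \left(\left(-48\right) 4\right) + 8458 = \left(-79\right) \left(-192\right) + 8458 = 15168 + 8458 = 23626$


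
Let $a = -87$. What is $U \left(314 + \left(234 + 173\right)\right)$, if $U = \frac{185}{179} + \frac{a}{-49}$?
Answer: $\frac{2537714}{1253} \approx 2025.3$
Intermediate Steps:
$U = \frac{24638}{8771}$ ($U = \frac{185}{179} - \frac{87}{-49} = 185 \cdot \frac{1}{179} - - \frac{87}{49} = \frac{185}{179} + \frac{87}{49} = \frac{24638}{8771} \approx 2.809$)
$U \left(314 + \left(234 + 173\right)\right) = \frac{24638 \left(314 + \left(234 + 173\right)\right)}{8771} = \frac{24638 \left(314 + 407\right)}{8771} = \frac{24638}{8771} \cdot 721 = \frac{2537714}{1253}$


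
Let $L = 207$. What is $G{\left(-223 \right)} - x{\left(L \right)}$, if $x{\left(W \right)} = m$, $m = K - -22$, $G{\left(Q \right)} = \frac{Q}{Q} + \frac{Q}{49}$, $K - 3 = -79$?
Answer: $\frac{2472}{49} \approx 50.449$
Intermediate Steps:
$K = -76$ ($K = 3 - 79 = -76$)
$G{\left(Q \right)} = 1 + \frac{Q}{49}$ ($G{\left(Q \right)} = 1 + Q \frac{1}{49} = 1 + \frac{Q}{49}$)
$m = -54$ ($m = -76 - -22 = -76 + 22 = -54$)
$x{\left(W \right)} = -54$
$G{\left(-223 \right)} - x{\left(L \right)} = \left(1 + \frac{1}{49} \left(-223\right)\right) - -54 = \left(1 - \frac{223}{49}\right) + 54 = - \frac{174}{49} + 54 = \frac{2472}{49}$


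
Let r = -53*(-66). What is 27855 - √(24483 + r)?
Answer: 27855 - 3*√3109 ≈ 27688.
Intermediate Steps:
r = 3498
27855 - √(24483 + r) = 27855 - √(24483 + 3498) = 27855 - √27981 = 27855 - 3*√3109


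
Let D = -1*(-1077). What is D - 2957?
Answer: -1880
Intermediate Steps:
D = 1077
D - 2957 = 1077 - 2957 = -1880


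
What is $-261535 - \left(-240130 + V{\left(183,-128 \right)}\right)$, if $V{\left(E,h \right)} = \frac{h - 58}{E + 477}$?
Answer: $- \frac{2354519}{110} \approx -21405.0$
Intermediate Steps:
$V{\left(E,h \right)} = \frac{-58 + h}{477 + E}$
$-261535 - \left(-240130 + V{\left(183,-128 \right)}\right) = -261535 + \left(240130 - \frac{-58 - 128}{477 + 183}\right) = -261535 + \left(240130 - \frac{1}{660} \left(-186\right)\right) = -261535 + \left(240130 - - \frac{31}{110}\right) = -261535 + \left(240130 + \frac{31}{110}\right) = -261535 + \frac{26414331}{110} = - \frac{2354519}{110}$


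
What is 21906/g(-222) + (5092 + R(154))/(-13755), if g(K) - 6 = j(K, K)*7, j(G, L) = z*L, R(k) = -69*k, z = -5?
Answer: 6376841/1980720 ≈ 3.2195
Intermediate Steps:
j(G, L) = -5*L
g(K) = 6 - 35*K (g(K) = 6 - 5*K*7 = 6 - 35*K)
21906/g(-222) + (5092 + R(154))/(-13755) = 21906/(6 - 35*(-222)) + (5092 - 69*154)/(-13755) = 21906/(6 + 7770) + (5092 - 10626)*(-1/13755) = 21906/7776 - 5534*(-1/13755) = 21906*(1/7776) + 5534/13755 = 1217/432 + 5534/13755 = 6376841/1980720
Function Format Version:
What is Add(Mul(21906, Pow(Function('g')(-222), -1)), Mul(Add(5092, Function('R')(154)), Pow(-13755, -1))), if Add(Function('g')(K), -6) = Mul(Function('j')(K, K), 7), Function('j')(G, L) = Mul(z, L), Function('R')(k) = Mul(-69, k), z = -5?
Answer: Rational(6376841, 1980720) ≈ 3.2195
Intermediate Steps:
Function('j')(G, L) = Mul(-5, L)
Function('g')(K) = Add(6, Mul(-35, K)) (Function('g')(K) = Add(6, Mul(Mul(-5, K), 7)) = Add(6, Mul(-35, K)))
Add(Mul(21906, Pow(Function('g')(-222), -1)), Mul(Add(5092, Function('R')(154)), Pow(-13755, -1))) = Add(Mul(21906, Pow(Add(6, Mul(-35, -222)), -1)), Mul(Add(5092, Mul(-69, 154)), Pow(-13755, -1))) = Add(Mul(21906, Pow(Add(6, 7770), -1)), Mul(Add(5092, -10626), Rational(-1, 13755))) = Add(Mul(21906, Pow(7776, -1)), Mul(-5534, Rational(-1, 13755))) = Add(Mul(21906, Rational(1, 7776)), Rational(5534, 13755)) = Add(Rational(1217, 432), Rational(5534, 13755)) = Rational(6376841, 1980720)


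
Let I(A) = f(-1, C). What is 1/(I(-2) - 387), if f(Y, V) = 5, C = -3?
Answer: -1/382 ≈ -0.0026178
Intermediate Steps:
I(A) = 5
1/(I(-2) - 387) = 1/(5 - 387) = 1/(-382) = -1/382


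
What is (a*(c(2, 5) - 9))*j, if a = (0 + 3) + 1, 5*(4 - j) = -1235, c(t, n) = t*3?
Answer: -3012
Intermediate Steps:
c(t, n) = 3*t
j = 251 (j = 4 - ⅕*(-1235) = 4 + 247 = 251)
a = 4 (a = 3 + 1 = 4)
(a*(c(2, 5) - 9))*j = (4*(3*2 - 9))*251 = (4*(6 - 9))*251 = (4*(-3))*251 = -12*251 = -3012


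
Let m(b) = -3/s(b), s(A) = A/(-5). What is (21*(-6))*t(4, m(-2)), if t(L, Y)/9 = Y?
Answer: 8505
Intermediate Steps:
s(A) = -A/5 (s(A) = A*(-⅕) = -A/5)
m(b) = 15/b (m(b) = -3*(-5/b) = -(-15)/b = 15/b)
t(L, Y) = 9*Y
(21*(-6))*t(4, m(-2)) = (21*(-6))*(9*(15/(-2))) = -1134*15*(-½) = -1134*(-15)/2 = -126*(-135/2) = 8505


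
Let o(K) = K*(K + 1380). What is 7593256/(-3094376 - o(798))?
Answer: -1898314/1208105 ≈ -1.5713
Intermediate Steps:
o(K) = K*(1380 + K)
7593256/(-3094376 - o(798)) = 7593256/(-3094376 - 798*(1380 + 798)) = 7593256/(-3094376 - 798*2178) = 7593256/(-3094376 - 1*1738044) = 7593256/(-3094376 - 1738044) = 7593256/(-4832420) = 7593256*(-1/4832420) = -1898314/1208105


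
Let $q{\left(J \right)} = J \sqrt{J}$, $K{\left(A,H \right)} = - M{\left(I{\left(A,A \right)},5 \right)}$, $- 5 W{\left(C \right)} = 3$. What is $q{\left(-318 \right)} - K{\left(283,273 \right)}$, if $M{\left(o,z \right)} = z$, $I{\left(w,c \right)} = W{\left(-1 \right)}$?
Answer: $5 - 318 i \sqrt{318} \approx 5.0 - 5670.8 i$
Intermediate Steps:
$W{\left(C \right)} = - \frac{3}{5}$ ($W{\left(C \right)} = \left(- \frac{1}{5}\right) 3 = - \frac{3}{5}$)
$I{\left(w,c \right)} = - \frac{3}{5}$
$K{\left(A,H \right)} = -5$ ($K{\left(A,H \right)} = \left(-1\right) 5 = -5$)
$q{\left(J \right)} = J^{\frac{3}{2}}$
$q{\left(-318 \right)} - K{\left(283,273 \right)} = \left(-318\right)^{\frac{3}{2}} - -5 = - 318 i \sqrt{318} + 5 = 5 - 318 i \sqrt{318}$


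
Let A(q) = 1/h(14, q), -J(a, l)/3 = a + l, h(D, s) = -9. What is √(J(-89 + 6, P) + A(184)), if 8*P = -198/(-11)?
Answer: √8717/6 ≈ 15.561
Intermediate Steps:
P = 9/4 (P = (-198/(-11))/8 = (-198*(-1/11))/8 = (⅛)*18 = 9/4 ≈ 2.2500)
J(a, l) = -3*a - 3*l (J(a, l) = -3*(a + l) = -3*a - 3*l)
A(q) = -⅑ (A(q) = 1/(-9) = -⅑)
√(J(-89 + 6, P) + A(184)) = √((-3*(-89 + 6) - 3*9/4) - ⅑) = √((-3*(-83) - 27/4) - ⅑) = √((249 - 27/4) - ⅑) = √(969/4 - ⅑) = √(8717/36) = √8717/6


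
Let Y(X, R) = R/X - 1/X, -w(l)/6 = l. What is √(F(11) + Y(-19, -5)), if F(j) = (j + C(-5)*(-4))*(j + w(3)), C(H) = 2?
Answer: I*√7467/19 ≈ 4.548*I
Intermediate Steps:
w(l) = -6*l
Y(X, R) = -1/X + R/X
F(j) = (-18 + j)*(-8 + j) (F(j) = (j + 2*(-4))*(j - 6*3) = (j - 8)*(j - 18) = (-8 + j)*(-18 + j) = (-18 + j)*(-8 + j))
√(F(11) + Y(-19, -5)) = √((144 + 11² - 26*11) + (-1 - 5)/(-19)) = √((144 + 121 - 286) - 1/19*(-6)) = √(-21 + 6/19) = √(-393/19) = I*√7467/19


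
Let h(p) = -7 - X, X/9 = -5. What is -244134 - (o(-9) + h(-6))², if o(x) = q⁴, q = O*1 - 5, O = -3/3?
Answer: -2023690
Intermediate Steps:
X = -45 (X = 9*(-5) = -45)
h(p) = 38 (h(p) = -7 - 1*(-45) = -7 + 45 = 38)
O = -1 (O = -3*⅓ = -1)
q = -6 (q = -1*1 - 5 = -1 - 5 = -6)
o(x) = 1296 (o(x) = (-6)⁴ = 1296)
-244134 - (o(-9) + h(-6))² = -244134 - (1296 + 38)² = -244134 - 1*1334² = -244134 - 1*1779556 = -244134 - 1779556 = -2023690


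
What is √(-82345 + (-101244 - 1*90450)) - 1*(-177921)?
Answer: 177921 + I*√274039 ≈ 1.7792e+5 + 523.49*I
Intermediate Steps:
√(-82345 + (-101244 - 1*90450)) - 1*(-177921) = √(-82345 + (-101244 - 90450)) + 177921 = √(-82345 - 191694) + 177921 = √(-274039) + 177921 = I*√274039 + 177921 = 177921 + I*√274039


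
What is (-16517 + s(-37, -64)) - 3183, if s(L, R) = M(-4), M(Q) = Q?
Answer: -19704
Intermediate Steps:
s(L, R) = -4
(-16517 + s(-37, -64)) - 3183 = (-16517 - 4) - 3183 = -16521 - 3183 = -19704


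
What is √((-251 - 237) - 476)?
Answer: 2*I*√241 ≈ 31.048*I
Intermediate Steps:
√((-251 - 237) - 476) = √(-488 - 476) = √(-964) = 2*I*√241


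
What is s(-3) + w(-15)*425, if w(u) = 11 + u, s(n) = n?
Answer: -1703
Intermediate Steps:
s(-3) + w(-15)*425 = -3 + (11 - 15)*425 = -3 - 4*425 = -3 - 1700 = -1703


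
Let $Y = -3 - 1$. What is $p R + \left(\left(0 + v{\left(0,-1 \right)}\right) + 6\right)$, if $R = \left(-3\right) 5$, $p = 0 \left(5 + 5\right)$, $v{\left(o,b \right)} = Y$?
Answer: $2$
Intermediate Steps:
$Y = -4$ ($Y = -3 - 1 = -4$)
$v{\left(o,b \right)} = -4$
$p = 0$ ($p = 0 \cdot 10 = 0$)
$R = -15$
$p R + \left(\left(0 + v{\left(0,-1 \right)}\right) + 6\right) = 0 \left(-15\right) + \left(\left(0 - 4\right) + 6\right) = 0 + \left(-4 + 6\right) = 0 + 2 = 2$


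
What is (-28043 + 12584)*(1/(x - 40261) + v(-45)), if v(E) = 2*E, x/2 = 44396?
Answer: 22507216717/16177 ≈ 1.3913e+6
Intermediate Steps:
x = 88792 (x = 2*44396 = 88792)
(-28043 + 12584)*(1/(x - 40261) + v(-45)) = (-28043 + 12584)*(1/(88792 - 40261) + 2*(-45)) = -15459*(1/48531 - 90) = -15459*(-4367789/48531) = 22507216717/16177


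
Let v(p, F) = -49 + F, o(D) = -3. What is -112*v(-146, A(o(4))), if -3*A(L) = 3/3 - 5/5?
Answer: 5488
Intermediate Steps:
A(L) = 0 (A(L) = -(3/3 - 5/5)/3 = -(3*(1/3) - 5*1/5)/3 = -(1 - 1)/3 = -1/3*0 = 0)
-112*v(-146, A(o(4))) = -112*(-49 + 0) = -112*(-49) = 5488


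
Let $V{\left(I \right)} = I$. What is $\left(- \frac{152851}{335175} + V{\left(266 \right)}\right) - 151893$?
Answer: $- \frac{50821732576}{335175} \approx -1.5163 \cdot 10^{5}$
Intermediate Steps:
$\left(- \frac{152851}{335175} + V{\left(266 \right)}\right) - 151893 = \left(- \frac{152851}{335175} + 266\right) - 151893 = \frac{89003699}{335175} - 151893 = - \frac{50821732576}{335175}$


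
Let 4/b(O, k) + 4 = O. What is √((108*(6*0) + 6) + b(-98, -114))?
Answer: 4*√969/51 ≈ 2.4415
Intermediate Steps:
b(O, k) = 4/(-4 + O)
√((108*(6*0) + 6) + b(-98, -114)) = √((108*(6*0) + 6) + 4/(-4 - 98)) = √((108*0 + 6) + 4/(-102)) = √((0 + 6) + 4*(-1/102)) = √(6 - 2/51) = √(304/51) = 4*√969/51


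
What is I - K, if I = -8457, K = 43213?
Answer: -51670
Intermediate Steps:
I - K = -8457 - 1*43213 = -8457 - 43213 = -51670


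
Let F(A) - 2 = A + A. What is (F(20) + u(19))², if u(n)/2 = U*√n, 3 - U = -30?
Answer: 84528 + 5544*√19 ≈ 1.0869e+5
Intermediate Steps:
U = 33 (U = 3 - 1*(-30) = 3 + 30 = 33)
F(A) = 2 + 2*A (F(A) = 2 + (A + A) = 2 + 2*A)
u(n) = 66*√n (u(n) = 2*(33*√n) = 66*√n)
(F(20) + u(19))² = ((2 + 2*20) + 66*√19)² = ((2 + 40) + 66*√19)² = (42 + 66*√19)²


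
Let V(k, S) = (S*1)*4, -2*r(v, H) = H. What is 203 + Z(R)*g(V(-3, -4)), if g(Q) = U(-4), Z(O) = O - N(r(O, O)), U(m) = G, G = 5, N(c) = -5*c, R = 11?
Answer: 241/2 ≈ 120.50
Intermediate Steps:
r(v, H) = -H/2
V(k, S) = 4*S (V(k, S) = S*4 = 4*S)
U(m) = 5
Z(O) = -3*O/2 (Z(O) = O - (-5)*(-O/2) = O - 5*O/2 = -3*O/2)
g(Q) = 5
203 + Z(R)*g(V(-3, -4)) = 203 - 3/2*11*5 = 203 - 33/2*5 = 203 - 165/2 = 241/2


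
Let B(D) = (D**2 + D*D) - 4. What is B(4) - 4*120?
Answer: -452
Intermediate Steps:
B(D) = -4 + 2*D**2 (B(D) = (D**2 + D**2) - 4 = 2*D**2 - 4 = -4 + 2*D**2)
B(4) - 4*120 = (-4 + 2*4**2) - 4*120 = (-4 + 2*16) - 480 = (-4 + 32) - 480 = 28 - 480 = -452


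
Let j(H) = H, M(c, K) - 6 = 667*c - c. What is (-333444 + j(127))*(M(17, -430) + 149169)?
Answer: -53496378549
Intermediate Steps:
M(c, K) = 6 + 666*c (M(c, K) = 6 + (667*c - c) = 6 + 666*c)
(-333444 + j(127))*(M(17, -430) + 149169) = (-333444 + 127)*((6 + 666*17) + 149169) = -333317*((6 + 11322) + 149169) = -333317*(11328 + 149169) = -333317*160497 = -53496378549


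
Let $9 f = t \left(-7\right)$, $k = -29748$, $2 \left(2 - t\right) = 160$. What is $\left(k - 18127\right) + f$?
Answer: $- \frac{143443}{3} \approx -47814.0$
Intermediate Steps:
$t = -78$ ($t = 2 - 80 = -78$)
$f = \frac{182}{3}$ ($f = \frac{\left(-78\right) \left(-7\right)}{9} = \frac{1}{9} \cdot 546 = \frac{182}{3} \approx 60.667$)
$\left(k - 18127\right) + f = \left(-29748 - 18127\right) + \frac{182}{3} = -47875 + \frac{182}{3} = - \frac{143443}{3}$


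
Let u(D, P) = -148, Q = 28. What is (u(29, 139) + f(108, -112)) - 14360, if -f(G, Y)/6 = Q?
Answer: -14676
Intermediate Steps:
f(G, Y) = -168 (f(G, Y) = -6*28 = -168)
(u(29, 139) + f(108, -112)) - 14360 = (-148 - 168) - 14360 = -316 - 14360 = -14676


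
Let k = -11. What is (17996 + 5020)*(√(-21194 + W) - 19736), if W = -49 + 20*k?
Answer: -454243776 + 299208*I*√127 ≈ -4.5424e+8 + 3.3719e+6*I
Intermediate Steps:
W = -269 (W = -49 + 20*(-11) = -49 - 220 = -269)
(17996 + 5020)*(√(-21194 + W) - 19736) = (17996 + 5020)*(√(-21194 - 269) - 19736) = 23016*(√(-21463) - 19736) = 23016*(13*I*√127 - 19736) = 23016*(-19736 + 13*I*√127) = -454243776 + 299208*I*√127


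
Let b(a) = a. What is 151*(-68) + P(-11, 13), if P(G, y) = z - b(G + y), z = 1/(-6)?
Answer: -61621/6 ≈ -10270.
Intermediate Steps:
z = -1/6 ≈ -0.16667
P(G, y) = -1/6 - G - y (P(G, y) = -1/6 - (G + y) = -1/6 + (-G - y) = -1/6 - G - y)
151*(-68) + P(-11, 13) = 151*(-68) + (-1/6 - 1*(-11) - 1*13) = -10268 + (-1/6 + 11 - 13) = -10268 - 13/6 = -61621/6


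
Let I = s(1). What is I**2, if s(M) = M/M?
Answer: 1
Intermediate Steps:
s(M) = 1
I = 1
I**2 = 1**2 = 1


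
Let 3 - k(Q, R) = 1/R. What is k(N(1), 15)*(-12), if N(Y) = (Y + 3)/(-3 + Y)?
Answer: -176/5 ≈ -35.200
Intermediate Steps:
N(Y) = (3 + Y)/(-3 + Y)
k(Q, R) = 3 - 1/R
k(N(1), 15)*(-12) = (3 - 1/15)*(-12) = (44/15)*(-12) = -176/5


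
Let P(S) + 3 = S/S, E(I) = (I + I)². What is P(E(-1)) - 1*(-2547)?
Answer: 2545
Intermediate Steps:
E(I) = 4*I² (E(I) = (2*I)² = 4*I²)
P(S) = -2 (P(S) = -3 + S/S = -3 + 1 = -2)
P(E(-1)) - 1*(-2547) = -2 - 1*(-2547) = -2 + 2547 = 2545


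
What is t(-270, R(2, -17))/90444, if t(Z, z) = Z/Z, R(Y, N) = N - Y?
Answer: 1/90444 ≈ 1.1057e-5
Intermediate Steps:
t(Z, z) = 1
t(-270, R(2, -17))/90444 = 1/90444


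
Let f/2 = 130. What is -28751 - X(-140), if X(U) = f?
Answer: -29011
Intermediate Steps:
f = 260 (f = 2*130 = 260)
X(U) = 260
-28751 - X(-140) = -28751 - 1*260 = -28751 - 260 = -29011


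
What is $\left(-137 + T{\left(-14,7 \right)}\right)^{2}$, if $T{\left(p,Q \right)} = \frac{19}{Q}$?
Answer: $\frac{883600}{49} \approx 18033.0$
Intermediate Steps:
$\left(-137 + T{\left(-14,7 \right)}\right)^{2} = \left(-137 + \frac{19}{7}\right)^{2} = \left(- \frac{940}{7}\right)^{2} = \frac{883600}{49}$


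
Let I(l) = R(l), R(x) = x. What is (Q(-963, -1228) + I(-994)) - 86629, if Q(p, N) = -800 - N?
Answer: -87195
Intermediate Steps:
I(l) = l
(Q(-963, -1228) + I(-994)) - 86629 = ((-800 - 1*(-1228)) - 994) - 86629 = ((-800 + 1228) - 994) - 86629 = (428 - 994) - 86629 = -566 - 86629 = -87195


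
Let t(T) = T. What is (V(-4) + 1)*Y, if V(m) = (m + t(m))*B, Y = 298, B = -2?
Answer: 5066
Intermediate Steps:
V(m) = -4*m (V(m) = (m + m)*(-2) = (2*m)*(-2) = -4*m)
(V(-4) + 1)*Y = (-4*(-4) + 1)*298 = (16 + 1)*298 = 17*298 = 5066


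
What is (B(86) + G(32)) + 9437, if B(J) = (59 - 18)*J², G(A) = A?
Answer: 312705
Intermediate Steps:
B(J) = 41*J²
(B(86) + G(32)) + 9437 = (41*86² + 32) + 9437 = (41*7396 + 32) + 9437 = (303236 + 32) + 9437 = 303268 + 9437 = 312705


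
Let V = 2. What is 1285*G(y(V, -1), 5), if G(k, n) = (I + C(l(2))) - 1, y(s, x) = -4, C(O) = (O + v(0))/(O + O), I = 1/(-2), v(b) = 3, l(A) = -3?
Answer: -3855/2 ≈ -1927.5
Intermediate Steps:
I = -½ ≈ -0.50000
C(O) = (3 + O)/(2*O) (C(O) = (O + 3)/(O + O) = (3 + O)/((2*O)) = (3 + O)*(1/(2*O)) = (3 + O)/(2*O))
G(k, n) = -3/2 (G(k, n) = (-½ + (½)*(3 - 3)/(-3)) - 1 = (-½ + (½)*(-⅓)*0) - 1 = (-½ + 0) - 1 = -½ - 1 = -3/2)
1285*G(y(V, -1), 5) = 1285*(-3/2) = -3855/2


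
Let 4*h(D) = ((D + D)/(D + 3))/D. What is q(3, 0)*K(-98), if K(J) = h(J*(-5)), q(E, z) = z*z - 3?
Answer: -3/986 ≈ -0.0030426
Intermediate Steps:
h(D) = 1/(2*(3 + D)) (h(D) = (((D + D)/(D + 3))/D)/4 = (((2*D)/(3 + D))/D)/4 = ((2*D/(3 + D))/D)/4 = (2/(3 + D))/4 = 1/(2*(3 + D)))
q(E, z) = -3 + z² (q(E, z) = z² - 3 = -3 + z²)
K(J) = 1/(2*(3 - 5*J)) (K(J) = 1/(2*(3 + J*(-5))) = 1/(2*(3 - 5*J)))
q(3, 0)*K(-98) = (-3 + 0²)*(-1/(-6 + 10*(-98))) = (-3 + 0)*(-1/(-6 - 980)) = -(-3)/(-986) = -(-3)*(-1)/986 = -3*1/986 = -3/986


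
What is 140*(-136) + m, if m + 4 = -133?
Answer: -19177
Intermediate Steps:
m = -137 (m = -4 - 133 = -137)
140*(-136) + m = 140*(-136) - 137 = -19040 - 137 = -19177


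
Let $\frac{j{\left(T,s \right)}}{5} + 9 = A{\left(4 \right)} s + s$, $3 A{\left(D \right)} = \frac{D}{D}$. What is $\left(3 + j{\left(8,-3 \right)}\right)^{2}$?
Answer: $3844$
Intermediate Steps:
$A{\left(D \right)} = \frac{1}{3}$ ($A{\left(D \right)} = \frac{D \frac{1}{D}}{3} = \frac{1}{3} \cdot 1 = \frac{1}{3}$)
$j{\left(T,s \right)} = -45 + \frac{20 s}{3}$ ($j{\left(T,s \right)} = -45 + 5 \left(\frac{s}{3} + s\right) = -45 + 5 \frac{4 s}{3} = -45 + \frac{20 s}{3}$)
$\left(3 + j{\left(8,-3 \right)}\right)^{2} = \left(3 + \left(-45 + \frac{20}{3} \left(-3\right)\right)\right)^{2} = \left(3 - 65\right)^{2} = \left(-62\right)^{2} = 3844$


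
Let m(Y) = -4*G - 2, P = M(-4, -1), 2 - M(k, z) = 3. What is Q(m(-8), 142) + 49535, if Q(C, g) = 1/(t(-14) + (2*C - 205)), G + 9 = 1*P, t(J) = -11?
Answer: 6934899/140 ≈ 49535.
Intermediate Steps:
M(k, z) = -1 (M(k, z) = 2 - 1*3 = 2 - 3 = -1)
P = -1
G = -10 (G = -9 + 1*(-1) = -9 - 1 = -10)
m(Y) = 38 (m(Y) = -4*(-10) - 2 = 40 - 2 = 38)
Q(C, g) = 1/(-216 + 2*C) (Q(C, g) = 1/(-11 + (2*C - 205)) = 1/(-11 + (-205 + 2*C)) = 1/(-216 + 2*C))
Q(m(-8), 142) + 49535 = 1/(2*(-108 + 38)) + 49535 = (1/2)/(-70) + 49535 = (1/2)*(-1/70) + 49535 = -1/140 + 49535 = 6934899/140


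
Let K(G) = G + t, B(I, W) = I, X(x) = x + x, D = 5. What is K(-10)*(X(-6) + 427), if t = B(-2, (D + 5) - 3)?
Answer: -4980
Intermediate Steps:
X(x) = 2*x
t = -2
K(G) = -2 + G (K(G) = G - 2 = -2 + G)
K(-10)*(X(-6) + 427) = (-2 - 10)*(2*(-6) + 427) = -12*(-12 + 427) = -12*415 = -4980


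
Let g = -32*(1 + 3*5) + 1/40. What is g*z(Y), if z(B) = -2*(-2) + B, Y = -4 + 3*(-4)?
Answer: 61437/10 ≈ 6143.7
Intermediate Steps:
Y = -16 (Y = -4 - 12 = -16)
z(B) = 4 + B
g = -20479/40 (g = -32*(1 + 15) + 1/40 = -32*16 + 1/40 = -512 + 1/40 = -20479/40 ≈ -511.98)
g*z(Y) = -20479*(4 - 16)/40 = -20479/40*(-12) = 61437/10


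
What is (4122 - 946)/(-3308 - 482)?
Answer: -1588/1895 ≈ -0.83799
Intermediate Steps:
(4122 - 946)/(-3308 - 482) = 3176/(-3790) = 3176*(-1/3790) = -1588/1895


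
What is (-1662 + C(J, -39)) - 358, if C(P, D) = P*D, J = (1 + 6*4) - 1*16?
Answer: -2371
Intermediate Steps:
J = 9 (J = (1 + 24) - 16 = 25 - 16 = 9)
C(P, D) = D*P
(-1662 + C(J, -39)) - 358 = (-1662 - 39*9) - 358 = (-1662 - 351) - 358 = -2013 - 358 = -2371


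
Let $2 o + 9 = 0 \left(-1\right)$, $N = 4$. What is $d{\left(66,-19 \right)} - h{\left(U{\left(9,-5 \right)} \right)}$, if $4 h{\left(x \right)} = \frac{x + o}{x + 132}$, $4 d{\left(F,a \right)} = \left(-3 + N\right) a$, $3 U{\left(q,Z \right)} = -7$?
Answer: $- \frac{14741}{3112} \approx -4.7368$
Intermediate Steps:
$U{\left(q,Z \right)} = - \frac{7}{3}$ ($U{\left(q,Z \right)} = \frac{1}{3} \left(-7\right) = - \frac{7}{3}$)
$d{\left(F,a \right)} = \frac{a}{4}$ ($d{\left(F,a \right)} = \frac{\left(-3 + 4\right) a}{4} = \frac{1 a}{4} = \frac{a}{4}$)
$o = - \frac{9}{2}$ ($o = - \frac{9}{2} + \frac{0 \left(-1\right)}{2} = - \frac{9}{2} + \frac{1}{2} \cdot 0 = - \frac{9}{2} + 0 = - \frac{9}{2} \approx -4.5$)
$h{\left(x \right)} = \frac{- \frac{9}{2} + x}{4 \left(132 + x\right)}$ ($h{\left(x \right)} = \frac{\left(x - \frac{9}{2}\right) \frac{1}{x + 132}}{4} = \frac{\left(- \frac{9}{2} + x\right) \frac{1}{132 + x}}{4} = \frac{\frac{1}{132 + x} \left(- \frac{9}{2} + x\right)}{4} = \frac{- \frac{9}{2} + x}{4 \left(132 + x\right)}$)
$d{\left(66,-19 \right)} - h{\left(U{\left(9,-5 \right)} \right)} = \frac{1}{4} \left(-19\right) - \frac{-9 + 2 \left(- \frac{7}{3}\right)}{8 \left(132 - \frac{7}{3}\right)} = - \frac{19}{4} - \frac{-9 - \frac{14}{3}}{8 \cdot \frac{389}{3}} = - \frac{19}{4} - \frac{1}{8} \cdot \frac{3}{389} \left(- \frac{41}{3}\right) = - \frac{19}{4} - - \frac{41}{3112} = - \frac{19}{4} + \frac{41}{3112} = - \frac{14741}{3112}$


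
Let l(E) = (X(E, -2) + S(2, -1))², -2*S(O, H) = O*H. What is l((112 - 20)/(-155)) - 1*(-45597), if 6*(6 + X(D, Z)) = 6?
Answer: 45613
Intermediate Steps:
X(D, Z) = -5 (X(D, Z) = -6 + (⅙)*6 = -6 + 1 = -5)
S(O, H) = -H*O/2 (S(O, H) = -O*H/2 = -H*O/2)
l(E) = 16 (l(E) = (-5 - ½*(-1)*2)² = (-5 + 1)² = (-4)² = 16)
l((112 - 20)/(-155)) - 1*(-45597) = 16 - 1*(-45597) = 16 + 45597 = 45613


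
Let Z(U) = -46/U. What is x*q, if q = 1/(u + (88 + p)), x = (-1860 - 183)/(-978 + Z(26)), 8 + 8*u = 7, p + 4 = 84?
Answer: 212472/17105791 ≈ 0.012421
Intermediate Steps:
p = 80 (p = -4 + 84 = 80)
u = -⅛ (u = -1 + (⅛)*7 = -1 + 7/8 = -⅛ ≈ -0.12500)
x = 26559/12737 (x = (-1860 - 183)/(-978 - 46/26) = -2043/(-978 - 46*1/26) = -2043/(-978 - 23/13) = -2043/(-12737/13) = -2043*(-13/12737) = 26559/12737 ≈ 2.0852)
q = 8/1343 (q = 1/(-⅛ + (88 + 80)) = 1/(-⅛ + 168) = 1/(1343/8) = 8/1343 ≈ 0.0059568)
x*q = (26559/12737)*(8/1343) = 212472/17105791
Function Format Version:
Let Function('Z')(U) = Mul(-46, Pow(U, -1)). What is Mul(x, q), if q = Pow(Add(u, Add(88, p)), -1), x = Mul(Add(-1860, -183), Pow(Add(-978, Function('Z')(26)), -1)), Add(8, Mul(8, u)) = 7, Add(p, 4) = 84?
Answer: Rational(212472, 17105791) ≈ 0.012421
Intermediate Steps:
p = 80 (p = Add(-4, 84) = 80)
u = Rational(-1, 8) (u = Add(-1, Mul(Rational(1, 8), 7)) = Add(-1, Rational(7, 8)) = Rational(-1, 8) ≈ -0.12500)
x = Rational(26559, 12737) (x = Mul(Add(-1860, -183), Pow(Add(-978, Mul(-46, Pow(26, -1))), -1)) = Mul(-2043, Pow(Add(-978, Mul(-46, Rational(1, 26))), -1)) = Mul(-2043, Pow(Add(-978, Rational(-23, 13)), -1)) = Mul(-2043, Pow(Rational(-12737, 13), -1)) = Mul(-2043, Rational(-13, 12737)) = Rational(26559, 12737) ≈ 2.0852)
q = Rational(8, 1343) (q = Pow(Add(Rational(-1, 8), Add(88, 80)), -1) = Pow(Add(Rational(-1, 8), 168), -1) = Pow(Rational(1343, 8), -1) = Rational(8, 1343) ≈ 0.0059568)
Mul(x, q) = Mul(Rational(26559, 12737), Rational(8, 1343)) = Rational(212472, 17105791)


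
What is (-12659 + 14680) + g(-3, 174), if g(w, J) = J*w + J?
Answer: 1673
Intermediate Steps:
g(w, J) = J + J*w
(-12659 + 14680) + g(-3, 174) = (-12659 + 14680) + 174*(1 - 3) = 2021 + 174*(-2) = 2021 - 348 = 1673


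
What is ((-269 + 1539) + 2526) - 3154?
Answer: 642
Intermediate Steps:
((-269 + 1539) + 2526) - 3154 = (1270 + 2526) - 3154 = 3796 - 3154 = 642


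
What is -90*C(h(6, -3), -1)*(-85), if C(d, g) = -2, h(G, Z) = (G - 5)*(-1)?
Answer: -15300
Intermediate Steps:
h(G, Z) = 5 - G (h(G, Z) = (-5 + G)*(-1) = 5 - G)
-90*C(h(6, -3), -1)*(-85) = -90*(-2)*(-85) = 180*(-85) = -15300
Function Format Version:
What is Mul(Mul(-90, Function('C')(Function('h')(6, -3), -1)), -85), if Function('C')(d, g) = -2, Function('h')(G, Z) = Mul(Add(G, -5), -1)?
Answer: -15300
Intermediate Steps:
Function('h')(G, Z) = Add(5, Mul(-1, G)) (Function('h')(G, Z) = Mul(Add(-5, G), -1) = Add(5, Mul(-1, G)))
Mul(Mul(-90, Function('C')(Function('h')(6, -3), -1)), -85) = Mul(Mul(-90, -2), -85) = Mul(180, -85) = -15300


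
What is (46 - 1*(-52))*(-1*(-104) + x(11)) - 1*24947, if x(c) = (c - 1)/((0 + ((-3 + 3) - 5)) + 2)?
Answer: -45245/3 ≈ -15082.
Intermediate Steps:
x(c) = 1/3 - c/3 (x(c) = (-1 + c)/((0 + (0 - 5)) + 2) = (-1 + c)/((0 - 5) + 2) = (-1 + c)/(-5 + 2) = (-1 + c)/(-3) = (-1 + c)*(-1/3) = 1/3 - c/3)
(46 - 1*(-52))*(-1*(-104) + x(11)) - 1*24947 = (46 - 1*(-52))*(-1*(-104) + (1/3 - 1/3*11)) - 1*24947 = (46 + 52)*(104 + (1/3 - 11/3)) - 24947 = 98*(104 - 10/3) - 24947 = 98*(302/3) - 24947 = 29596/3 - 24947 = -45245/3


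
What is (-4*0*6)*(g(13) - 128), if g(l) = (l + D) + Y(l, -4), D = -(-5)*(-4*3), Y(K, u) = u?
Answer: 0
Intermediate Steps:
D = -60 (D = -(-5)*(-12) = -1*60 = -60)
g(l) = -64 + l (g(l) = (l - 60) - 4 = (-60 + l) - 4 = -64 + l)
(-4*0*6)*(g(13) - 128) = (-4*0*6)*((-64 + 13) - 128) = (0*6)*(-51 - 128) = 0*(-179) = 0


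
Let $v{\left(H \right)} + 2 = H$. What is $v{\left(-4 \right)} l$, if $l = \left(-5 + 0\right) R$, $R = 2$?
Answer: $60$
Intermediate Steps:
$v{\left(H \right)} = -2 + H$
$l = -10$ ($l = \left(-5 + 0\right) 2 = \left(-5\right) 2 = -10$)
$v{\left(-4 \right)} l = \left(-2 - 4\right) \left(-10\right) = \left(-6\right) \left(-10\right) = 60$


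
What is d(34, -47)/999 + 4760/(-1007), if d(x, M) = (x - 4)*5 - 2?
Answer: -124492/27189 ≈ -4.5788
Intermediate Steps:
d(x, M) = -22 + 5*x (d(x, M) = (-4 + x)*5 - 2 = (-20 + 5*x) - 2 = -22 + 5*x)
d(34, -47)/999 + 4760/(-1007) = (-22 + 5*34)/999 + 4760/(-1007) = (-22 + 170)*(1/999) + 4760*(-1/1007) = 148*(1/999) - 4760/1007 = 4/27 - 4760/1007 = -124492/27189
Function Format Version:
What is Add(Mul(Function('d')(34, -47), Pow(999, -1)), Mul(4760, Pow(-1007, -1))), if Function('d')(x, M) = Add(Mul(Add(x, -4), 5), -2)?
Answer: Rational(-124492, 27189) ≈ -4.5788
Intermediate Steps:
Function('d')(x, M) = Add(-22, Mul(5, x)) (Function('d')(x, M) = Add(Mul(Add(-4, x), 5), -2) = Add(Add(-20, Mul(5, x)), -2) = Add(-22, Mul(5, x)))
Add(Mul(Function('d')(34, -47), Pow(999, -1)), Mul(4760, Pow(-1007, -1))) = Add(Mul(Add(-22, Mul(5, 34)), Pow(999, -1)), Mul(4760, Pow(-1007, -1))) = Add(Mul(Add(-22, 170), Rational(1, 999)), Mul(4760, Rational(-1, 1007))) = Add(Mul(148, Rational(1, 999)), Rational(-4760, 1007)) = Add(Rational(4, 27), Rational(-4760, 1007)) = Rational(-124492, 27189)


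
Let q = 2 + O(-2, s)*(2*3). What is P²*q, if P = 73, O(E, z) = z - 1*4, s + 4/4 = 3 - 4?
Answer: -181186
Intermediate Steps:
s = -2 (s = -1 + (3 - 4) = -1 - 1 = -2)
O(E, z) = -4 + z (O(E, z) = z - 4 = -4 + z)
q = -34 (q = 2 + (-4 - 2)*(2*3) = 2 - 6*6 = 2 - 36 = -34)
P²*q = 73²*(-34) = 5329*(-34) = -181186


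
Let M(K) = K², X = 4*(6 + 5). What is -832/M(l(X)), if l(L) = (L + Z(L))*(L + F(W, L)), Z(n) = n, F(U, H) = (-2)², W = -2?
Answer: -13/278784 ≈ -4.6631e-5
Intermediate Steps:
F(U, H) = 4
X = 44 (X = 4*11 = 44)
l(L) = 2*L*(4 + L) (l(L) = (L + L)*(L + 4) = (2*L)*(4 + L) = 2*L*(4 + L))
-832/M(l(X)) = -832*1/(7744*(4 + 44)²) = -832/((2*44*48)²) = -832/(4224²) = -832/17842176 = -832*1/17842176 = -13/278784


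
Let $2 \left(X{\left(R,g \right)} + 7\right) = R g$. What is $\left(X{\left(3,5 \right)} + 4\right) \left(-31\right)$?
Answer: $- \frac{279}{2} \approx -139.5$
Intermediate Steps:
$X{\left(R,g \right)} = -7 + \frac{R g}{2}$
$\left(X{\left(3,5 \right)} + 4\right) \left(-31\right) = \left(\left(-7 + \frac{1}{2} \cdot 3 \cdot 5\right) + 4\right) \left(-31\right) = \left(\left(-7 + \frac{15}{2}\right) + 4\right) \left(-31\right) = \left(\frac{1}{2} + 4\right) \left(-31\right) = \frac{9}{2} \left(-31\right) = - \frac{279}{2}$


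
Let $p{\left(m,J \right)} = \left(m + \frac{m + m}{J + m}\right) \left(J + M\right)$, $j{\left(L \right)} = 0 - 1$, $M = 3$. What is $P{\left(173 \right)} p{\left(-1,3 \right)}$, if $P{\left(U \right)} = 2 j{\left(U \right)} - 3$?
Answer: $60$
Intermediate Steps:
$j{\left(L \right)} = -1$
$p{\left(m,J \right)} = \left(3 + J\right) \left(m + \frac{2 m}{J + m}\right)$ ($p{\left(m,J \right)} = \left(m + \frac{m + m}{J + m}\right) \left(J + 3\right) = \left(m + \frac{2 m}{J + m}\right) \left(3 + J\right) = \left(3 + J\right) \left(m + \frac{2 m}{J + m}\right)$)
$P{\left(U \right)} = -5$ ($P{\left(U \right)} = 2 \left(-1\right) - 3 = -2 - 3 = -5$)
$P{\left(173 \right)} p{\left(-1,3 \right)} = - 5 \left(- \frac{6 + 3^{2} + 3 \left(-1\right) + 5 \cdot 3 + 3 \left(-1\right)}{3 - 1}\right) = - 5 \left(- \frac{6 + 9 - 3 + 15 - 3}{2}\right) = - 5 \left(\left(-1\right) \frac{1}{2} \cdot 24\right) = \left(-5\right) \left(-12\right) = 60$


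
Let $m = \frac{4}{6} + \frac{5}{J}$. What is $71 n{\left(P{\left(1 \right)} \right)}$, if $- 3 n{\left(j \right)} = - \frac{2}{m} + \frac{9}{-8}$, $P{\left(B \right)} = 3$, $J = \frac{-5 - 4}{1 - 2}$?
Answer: $\frac{5751}{88} \approx 65.352$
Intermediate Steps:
$J = 9$ ($J = - \frac{9}{-1} = \left(-9\right) \left(-1\right) = 9$)
$m = \frac{11}{9}$ ($m = \frac{4}{6} + \frac{5}{9} = 4 \cdot \frac{1}{6} + 5 \cdot \frac{1}{9} = \frac{2}{3} + \frac{5}{9} = \frac{11}{9} \approx 1.2222$)
$n{\left(j \right)} = \frac{81}{88}$ ($n{\left(j \right)} = - \frac{- \frac{2}{\frac{11}{9}} + \frac{9}{-8}}{3} = - \frac{\left(-2\right) \frac{9}{11} + 9 \left(- \frac{1}{8}\right)}{3} = - \frac{- \frac{18}{11} - \frac{9}{8}}{3} = \left(- \frac{1}{3}\right) \left(- \frac{243}{88}\right) = \frac{81}{88}$)
$71 n{\left(P{\left(1 \right)} \right)} = 71 \cdot \frac{81}{88} = \frac{5751}{88}$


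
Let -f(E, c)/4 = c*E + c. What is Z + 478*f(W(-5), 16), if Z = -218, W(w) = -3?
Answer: 60966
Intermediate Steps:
f(E, c) = -4*c - 4*E*c (f(E, c) = -4*(c*E + c) = -4*(E*c + c) = -4*(c + E*c) = -4*c - 4*E*c)
Z + 478*f(W(-5), 16) = -218 + 478*(-4*16*(1 - 3)) = -218 + 478*(-4*16*(-2)) = -218 + 478*128 = -218 + 61184 = 60966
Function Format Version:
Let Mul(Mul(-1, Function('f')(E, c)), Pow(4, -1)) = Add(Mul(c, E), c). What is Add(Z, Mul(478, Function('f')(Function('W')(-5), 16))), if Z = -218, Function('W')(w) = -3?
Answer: 60966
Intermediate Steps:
Function('f')(E, c) = Add(Mul(-4, c), Mul(-4, E, c)) (Function('f')(E, c) = Mul(-4, Add(Mul(c, E), c)) = Mul(-4, Add(Mul(E, c), c)) = Mul(-4, Add(c, Mul(E, c))) = Add(Mul(-4, c), Mul(-4, E, c)))
Add(Z, Mul(478, Function('f')(Function('W')(-5), 16))) = Add(-218, Mul(478, Mul(-4, 16, Add(1, -3)))) = Add(-218, Mul(478, Mul(-4, 16, -2))) = Add(-218, Mul(478, 128)) = Add(-218, 61184) = 60966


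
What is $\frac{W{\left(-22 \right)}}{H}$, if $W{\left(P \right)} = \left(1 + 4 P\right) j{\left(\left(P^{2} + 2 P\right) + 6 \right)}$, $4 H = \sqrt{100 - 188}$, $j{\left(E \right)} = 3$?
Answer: $\frac{261 i \sqrt{22}}{11} \approx 111.29 i$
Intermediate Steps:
$H = \frac{i \sqrt{22}}{2}$ ($H = \frac{\sqrt{100 - 188}}{4} = \frac{\sqrt{-88}}{4} = \frac{2 i \sqrt{22}}{4} = \frac{i \sqrt{22}}{2} \approx 2.3452 i$)
$W{\left(P \right)} = 3 + 12 P$ ($W{\left(P \right)} = \left(1 + 4 P\right) 3 = 3 + 12 P$)
$\frac{W{\left(-22 \right)}}{H} = \frac{3 + 12 \left(-22\right)}{\frac{1}{2} i \sqrt{22}} = \left(3 - 264\right) \left(- \frac{i \sqrt{22}}{11}\right) = - 261 \left(- \frac{i \sqrt{22}}{11}\right) = \frac{261 i \sqrt{22}}{11}$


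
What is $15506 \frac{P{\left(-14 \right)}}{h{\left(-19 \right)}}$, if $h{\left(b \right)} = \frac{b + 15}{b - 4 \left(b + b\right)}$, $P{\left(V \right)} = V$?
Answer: $7218043$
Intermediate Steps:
$h{\left(b \right)} = - \frac{15 + b}{7 b}$ ($h{\left(b \right)} = \frac{15 + b}{b - 4 \cdot 2 b} = \frac{15 + b}{b - 8 b} = \frac{15 + b}{\left(-7\right) b} = \left(15 + b\right) \left(- \frac{1}{7 b}\right) = - \frac{15 + b}{7 b}$)
$15506 \frac{P{\left(-14 \right)}}{h{\left(-19 \right)}} = 15506 \left(- \frac{14}{\frac{1}{7} \frac{1}{-19} \left(-15 - -19\right)}\right) = 15506 \left(- \frac{14}{\frac{1}{7} \left(- \frac{1}{19}\right) \left(-15 + 19\right)}\right) = 15506 \left(- \frac{14}{\frac{1}{7} \left(- \frac{1}{19}\right) 4}\right) = 15506 \left(- \frac{14}{- \frac{4}{133}}\right) = 15506 \left(\left(-14\right) \left(- \frac{133}{4}\right)\right) = 15506 \cdot \frac{931}{2} = 7218043$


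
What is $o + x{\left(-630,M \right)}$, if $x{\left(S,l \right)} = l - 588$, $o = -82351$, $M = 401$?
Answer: $-82538$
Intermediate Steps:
$x{\left(S,l \right)} = -588 + l$
$o + x{\left(-630,M \right)} = -82351 + \left(-588 + 401\right) = -82351 - 187 = -82538$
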